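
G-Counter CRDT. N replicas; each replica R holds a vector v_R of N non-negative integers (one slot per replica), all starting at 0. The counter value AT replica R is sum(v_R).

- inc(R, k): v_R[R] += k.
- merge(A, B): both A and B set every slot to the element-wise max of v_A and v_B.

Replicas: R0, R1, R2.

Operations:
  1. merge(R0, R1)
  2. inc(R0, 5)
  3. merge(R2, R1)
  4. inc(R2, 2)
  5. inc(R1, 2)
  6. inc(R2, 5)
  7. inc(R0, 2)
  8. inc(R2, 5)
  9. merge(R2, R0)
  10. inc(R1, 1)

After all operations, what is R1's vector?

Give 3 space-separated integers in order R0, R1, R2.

Answer: 0 3 0

Derivation:
Op 1: merge R0<->R1 -> R0=(0,0,0) R1=(0,0,0)
Op 2: inc R0 by 5 -> R0=(5,0,0) value=5
Op 3: merge R2<->R1 -> R2=(0,0,0) R1=(0,0,0)
Op 4: inc R2 by 2 -> R2=(0,0,2) value=2
Op 5: inc R1 by 2 -> R1=(0,2,0) value=2
Op 6: inc R2 by 5 -> R2=(0,0,7) value=7
Op 7: inc R0 by 2 -> R0=(7,0,0) value=7
Op 8: inc R2 by 5 -> R2=(0,0,12) value=12
Op 9: merge R2<->R0 -> R2=(7,0,12) R0=(7,0,12)
Op 10: inc R1 by 1 -> R1=(0,3,0) value=3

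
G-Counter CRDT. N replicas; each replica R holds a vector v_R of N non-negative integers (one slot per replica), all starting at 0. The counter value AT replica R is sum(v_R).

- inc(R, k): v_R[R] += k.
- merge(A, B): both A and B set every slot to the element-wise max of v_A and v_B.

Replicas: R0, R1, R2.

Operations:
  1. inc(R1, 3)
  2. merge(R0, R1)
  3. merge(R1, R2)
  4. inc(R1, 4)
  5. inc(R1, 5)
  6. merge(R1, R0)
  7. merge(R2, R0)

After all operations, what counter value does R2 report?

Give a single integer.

Op 1: inc R1 by 3 -> R1=(0,3,0) value=3
Op 2: merge R0<->R1 -> R0=(0,3,0) R1=(0,3,0)
Op 3: merge R1<->R2 -> R1=(0,3,0) R2=(0,3,0)
Op 4: inc R1 by 4 -> R1=(0,7,0) value=7
Op 5: inc R1 by 5 -> R1=(0,12,0) value=12
Op 6: merge R1<->R0 -> R1=(0,12,0) R0=(0,12,0)
Op 7: merge R2<->R0 -> R2=(0,12,0) R0=(0,12,0)

Answer: 12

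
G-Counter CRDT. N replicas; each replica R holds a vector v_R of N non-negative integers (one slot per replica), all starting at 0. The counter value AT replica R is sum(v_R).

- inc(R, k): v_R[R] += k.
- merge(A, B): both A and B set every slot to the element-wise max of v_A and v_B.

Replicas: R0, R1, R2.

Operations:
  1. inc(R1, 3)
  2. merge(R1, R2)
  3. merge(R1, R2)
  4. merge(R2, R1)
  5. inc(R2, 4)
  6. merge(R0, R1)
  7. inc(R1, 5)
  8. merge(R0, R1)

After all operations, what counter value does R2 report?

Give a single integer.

Answer: 7

Derivation:
Op 1: inc R1 by 3 -> R1=(0,3,0) value=3
Op 2: merge R1<->R2 -> R1=(0,3,0) R2=(0,3,0)
Op 3: merge R1<->R2 -> R1=(0,3,0) R2=(0,3,0)
Op 4: merge R2<->R1 -> R2=(0,3,0) R1=(0,3,0)
Op 5: inc R2 by 4 -> R2=(0,3,4) value=7
Op 6: merge R0<->R1 -> R0=(0,3,0) R1=(0,3,0)
Op 7: inc R1 by 5 -> R1=(0,8,0) value=8
Op 8: merge R0<->R1 -> R0=(0,8,0) R1=(0,8,0)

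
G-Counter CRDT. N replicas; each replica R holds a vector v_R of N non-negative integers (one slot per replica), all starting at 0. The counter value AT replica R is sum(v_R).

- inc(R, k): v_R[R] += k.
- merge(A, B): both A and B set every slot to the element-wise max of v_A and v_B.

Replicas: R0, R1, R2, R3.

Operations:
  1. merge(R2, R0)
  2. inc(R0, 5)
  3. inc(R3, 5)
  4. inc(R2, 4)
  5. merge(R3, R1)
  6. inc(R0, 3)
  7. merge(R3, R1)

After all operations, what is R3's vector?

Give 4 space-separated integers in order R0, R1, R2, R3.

Answer: 0 0 0 5

Derivation:
Op 1: merge R2<->R0 -> R2=(0,0,0,0) R0=(0,0,0,0)
Op 2: inc R0 by 5 -> R0=(5,0,0,0) value=5
Op 3: inc R3 by 5 -> R3=(0,0,0,5) value=5
Op 4: inc R2 by 4 -> R2=(0,0,4,0) value=4
Op 5: merge R3<->R1 -> R3=(0,0,0,5) R1=(0,0,0,5)
Op 6: inc R0 by 3 -> R0=(8,0,0,0) value=8
Op 7: merge R3<->R1 -> R3=(0,0,0,5) R1=(0,0,0,5)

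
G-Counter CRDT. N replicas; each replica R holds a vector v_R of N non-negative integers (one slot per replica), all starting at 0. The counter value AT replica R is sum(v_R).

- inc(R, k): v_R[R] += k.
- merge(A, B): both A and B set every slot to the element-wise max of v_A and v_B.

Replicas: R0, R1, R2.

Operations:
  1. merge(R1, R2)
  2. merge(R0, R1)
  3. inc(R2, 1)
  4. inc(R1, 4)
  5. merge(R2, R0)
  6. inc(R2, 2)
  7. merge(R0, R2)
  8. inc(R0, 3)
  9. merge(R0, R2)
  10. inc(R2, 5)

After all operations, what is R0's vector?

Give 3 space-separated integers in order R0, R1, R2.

Answer: 3 0 3

Derivation:
Op 1: merge R1<->R2 -> R1=(0,0,0) R2=(0,0,0)
Op 2: merge R0<->R1 -> R0=(0,0,0) R1=(0,0,0)
Op 3: inc R2 by 1 -> R2=(0,0,1) value=1
Op 4: inc R1 by 4 -> R1=(0,4,0) value=4
Op 5: merge R2<->R0 -> R2=(0,0,1) R0=(0,0,1)
Op 6: inc R2 by 2 -> R2=(0,0,3) value=3
Op 7: merge R0<->R2 -> R0=(0,0,3) R2=(0,0,3)
Op 8: inc R0 by 3 -> R0=(3,0,3) value=6
Op 9: merge R0<->R2 -> R0=(3,0,3) R2=(3,0,3)
Op 10: inc R2 by 5 -> R2=(3,0,8) value=11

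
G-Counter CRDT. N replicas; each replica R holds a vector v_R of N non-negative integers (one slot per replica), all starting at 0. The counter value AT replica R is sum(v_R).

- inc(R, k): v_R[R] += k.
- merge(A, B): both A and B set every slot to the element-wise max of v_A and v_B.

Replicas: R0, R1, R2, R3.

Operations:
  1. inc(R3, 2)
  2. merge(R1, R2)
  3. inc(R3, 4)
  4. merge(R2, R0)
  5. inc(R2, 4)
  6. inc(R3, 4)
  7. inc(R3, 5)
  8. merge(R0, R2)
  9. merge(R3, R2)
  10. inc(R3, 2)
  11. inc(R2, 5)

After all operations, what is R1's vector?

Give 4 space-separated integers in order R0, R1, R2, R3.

Answer: 0 0 0 0

Derivation:
Op 1: inc R3 by 2 -> R3=(0,0,0,2) value=2
Op 2: merge R1<->R2 -> R1=(0,0,0,0) R2=(0,0,0,0)
Op 3: inc R3 by 4 -> R3=(0,0,0,6) value=6
Op 4: merge R2<->R0 -> R2=(0,0,0,0) R0=(0,0,0,0)
Op 5: inc R2 by 4 -> R2=(0,0,4,0) value=4
Op 6: inc R3 by 4 -> R3=(0,0,0,10) value=10
Op 7: inc R3 by 5 -> R3=(0,0,0,15) value=15
Op 8: merge R0<->R2 -> R0=(0,0,4,0) R2=(0,0,4,0)
Op 9: merge R3<->R2 -> R3=(0,0,4,15) R2=(0,0,4,15)
Op 10: inc R3 by 2 -> R3=(0,0,4,17) value=21
Op 11: inc R2 by 5 -> R2=(0,0,9,15) value=24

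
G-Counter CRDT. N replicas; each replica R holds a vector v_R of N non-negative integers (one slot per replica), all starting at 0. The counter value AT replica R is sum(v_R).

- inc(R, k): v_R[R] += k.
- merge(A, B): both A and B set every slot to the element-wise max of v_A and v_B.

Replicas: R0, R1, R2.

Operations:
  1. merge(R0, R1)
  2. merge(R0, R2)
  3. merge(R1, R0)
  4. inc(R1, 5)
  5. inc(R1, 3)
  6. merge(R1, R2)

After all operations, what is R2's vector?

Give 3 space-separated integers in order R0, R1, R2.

Op 1: merge R0<->R1 -> R0=(0,0,0) R1=(0,0,0)
Op 2: merge R0<->R2 -> R0=(0,0,0) R2=(0,0,0)
Op 3: merge R1<->R0 -> R1=(0,0,0) R0=(0,0,0)
Op 4: inc R1 by 5 -> R1=(0,5,0) value=5
Op 5: inc R1 by 3 -> R1=(0,8,0) value=8
Op 6: merge R1<->R2 -> R1=(0,8,0) R2=(0,8,0)

Answer: 0 8 0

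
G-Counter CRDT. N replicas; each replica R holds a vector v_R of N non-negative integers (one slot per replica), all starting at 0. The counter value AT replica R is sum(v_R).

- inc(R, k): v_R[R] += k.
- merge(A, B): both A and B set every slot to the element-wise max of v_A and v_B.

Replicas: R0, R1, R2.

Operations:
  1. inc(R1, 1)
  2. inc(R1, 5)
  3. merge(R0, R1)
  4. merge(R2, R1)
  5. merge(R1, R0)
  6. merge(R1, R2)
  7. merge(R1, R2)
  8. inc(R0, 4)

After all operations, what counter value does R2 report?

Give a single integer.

Answer: 6

Derivation:
Op 1: inc R1 by 1 -> R1=(0,1,0) value=1
Op 2: inc R1 by 5 -> R1=(0,6,0) value=6
Op 3: merge R0<->R1 -> R0=(0,6,0) R1=(0,6,0)
Op 4: merge R2<->R1 -> R2=(0,6,0) R1=(0,6,0)
Op 5: merge R1<->R0 -> R1=(0,6,0) R0=(0,6,0)
Op 6: merge R1<->R2 -> R1=(0,6,0) R2=(0,6,0)
Op 7: merge R1<->R2 -> R1=(0,6,0) R2=(0,6,0)
Op 8: inc R0 by 4 -> R0=(4,6,0) value=10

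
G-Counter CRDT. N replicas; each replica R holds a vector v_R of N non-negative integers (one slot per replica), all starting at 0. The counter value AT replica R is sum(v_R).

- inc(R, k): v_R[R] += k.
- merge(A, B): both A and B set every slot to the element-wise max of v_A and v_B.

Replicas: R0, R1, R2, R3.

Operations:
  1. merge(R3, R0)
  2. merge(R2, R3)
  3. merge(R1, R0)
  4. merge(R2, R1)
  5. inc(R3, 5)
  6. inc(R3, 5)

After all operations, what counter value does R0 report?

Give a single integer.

Answer: 0

Derivation:
Op 1: merge R3<->R0 -> R3=(0,0,0,0) R0=(0,0,0,0)
Op 2: merge R2<->R3 -> R2=(0,0,0,0) R3=(0,0,0,0)
Op 3: merge R1<->R0 -> R1=(0,0,0,0) R0=(0,0,0,0)
Op 4: merge R2<->R1 -> R2=(0,0,0,0) R1=(0,0,0,0)
Op 5: inc R3 by 5 -> R3=(0,0,0,5) value=5
Op 6: inc R3 by 5 -> R3=(0,0,0,10) value=10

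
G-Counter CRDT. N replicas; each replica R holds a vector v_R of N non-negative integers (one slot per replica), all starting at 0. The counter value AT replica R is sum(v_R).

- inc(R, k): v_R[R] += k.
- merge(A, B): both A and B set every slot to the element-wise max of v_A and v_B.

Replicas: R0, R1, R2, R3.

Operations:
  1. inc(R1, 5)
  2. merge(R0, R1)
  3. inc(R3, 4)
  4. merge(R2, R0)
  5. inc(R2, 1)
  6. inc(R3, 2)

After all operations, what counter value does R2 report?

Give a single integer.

Op 1: inc R1 by 5 -> R1=(0,5,0,0) value=5
Op 2: merge R0<->R1 -> R0=(0,5,0,0) R1=(0,5,0,0)
Op 3: inc R3 by 4 -> R3=(0,0,0,4) value=4
Op 4: merge R2<->R0 -> R2=(0,5,0,0) R0=(0,5,0,0)
Op 5: inc R2 by 1 -> R2=(0,5,1,0) value=6
Op 6: inc R3 by 2 -> R3=(0,0,0,6) value=6

Answer: 6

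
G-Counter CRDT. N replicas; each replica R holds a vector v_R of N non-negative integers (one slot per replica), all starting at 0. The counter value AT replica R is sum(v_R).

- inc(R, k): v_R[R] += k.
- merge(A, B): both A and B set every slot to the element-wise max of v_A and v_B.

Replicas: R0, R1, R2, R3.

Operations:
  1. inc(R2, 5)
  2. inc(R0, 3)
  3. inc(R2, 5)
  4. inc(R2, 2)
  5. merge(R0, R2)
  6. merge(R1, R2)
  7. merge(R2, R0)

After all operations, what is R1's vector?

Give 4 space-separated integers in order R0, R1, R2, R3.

Op 1: inc R2 by 5 -> R2=(0,0,5,0) value=5
Op 2: inc R0 by 3 -> R0=(3,0,0,0) value=3
Op 3: inc R2 by 5 -> R2=(0,0,10,0) value=10
Op 4: inc R2 by 2 -> R2=(0,0,12,0) value=12
Op 5: merge R0<->R2 -> R0=(3,0,12,0) R2=(3,0,12,0)
Op 6: merge R1<->R2 -> R1=(3,0,12,0) R2=(3,0,12,0)
Op 7: merge R2<->R0 -> R2=(3,0,12,0) R0=(3,0,12,0)

Answer: 3 0 12 0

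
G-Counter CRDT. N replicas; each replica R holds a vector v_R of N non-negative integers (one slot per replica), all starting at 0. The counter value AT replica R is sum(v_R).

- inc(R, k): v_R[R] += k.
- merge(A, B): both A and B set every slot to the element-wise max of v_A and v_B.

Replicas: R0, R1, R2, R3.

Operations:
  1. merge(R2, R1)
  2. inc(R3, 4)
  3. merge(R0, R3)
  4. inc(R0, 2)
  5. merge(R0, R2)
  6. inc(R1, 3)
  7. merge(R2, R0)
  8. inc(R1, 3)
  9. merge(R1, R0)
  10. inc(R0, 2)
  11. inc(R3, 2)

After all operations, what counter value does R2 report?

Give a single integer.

Op 1: merge R2<->R1 -> R2=(0,0,0,0) R1=(0,0,0,0)
Op 2: inc R3 by 4 -> R3=(0,0,0,4) value=4
Op 3: merge R0<->R3 -> R0=(0,0,0,4) R3=(0,0,0,4)
Op 4: inc R0 by 2 -> R0=(2,0,0,4) value=6
Op 5: merge R0<->R2 -> R0=(2,0,0,4) R2=(2,0,0,4)
Op 6: inc R1 by 3 -> R1=(0,3,0,0) value=3
Op 7: merge R2<->R0 -> R2=(2,0,0,4) R0=(2,0,0,4)
Op 8: inc R1 by 3 -> R1=(0,6,0,0) value=6
Op 9: merge R1<->R0 -> R1=(2,6,0,4) R0=(2,6,0,4)
Op 10: inc R0 by 2 -> R0=(4,6,0,4) value=14
Op 11: inc R3 by 2 -> R3=(0,0,0,6) value=6

Answer: 6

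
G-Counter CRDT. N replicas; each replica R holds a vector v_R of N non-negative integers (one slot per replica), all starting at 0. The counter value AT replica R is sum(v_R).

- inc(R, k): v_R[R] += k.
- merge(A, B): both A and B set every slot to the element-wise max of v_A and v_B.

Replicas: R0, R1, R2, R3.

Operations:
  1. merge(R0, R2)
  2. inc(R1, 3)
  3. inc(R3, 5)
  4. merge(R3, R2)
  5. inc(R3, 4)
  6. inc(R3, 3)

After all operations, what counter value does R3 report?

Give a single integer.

Answer: 12

Derivation:
Op 1: merge R0<->R2 -> R0=(0,0,0,0) R2=(0,0,0,0)
Op 2: inc R1 by 3 -> R1=(0,3,0,0) value=3
Op 3: inc R3 by 5 -> R3=(0,0,0,5) value=5
Op 4: merge R3<->R2 -> R3=(0,0,0,5) R2=(0,0,0,5)
Op 5: inc R3 by 4 -> R3=(0,0,0,9) value=9
Op 6: inc R3 by 3 -> R3=(0,0,0,12) value=12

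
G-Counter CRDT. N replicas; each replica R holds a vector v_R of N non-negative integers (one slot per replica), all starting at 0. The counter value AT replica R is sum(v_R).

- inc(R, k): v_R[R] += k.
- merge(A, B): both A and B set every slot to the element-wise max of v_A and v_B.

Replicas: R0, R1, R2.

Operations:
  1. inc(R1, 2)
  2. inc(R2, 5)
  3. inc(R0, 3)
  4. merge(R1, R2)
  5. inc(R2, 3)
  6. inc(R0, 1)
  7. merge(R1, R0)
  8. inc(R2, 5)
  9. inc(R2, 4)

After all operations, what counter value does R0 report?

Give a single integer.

Op 1: inc R1 by 2 -> R1=(0,2,0) value=2
Op 2: inc R2 by 5 -> R2=(0,0,5) value=5
Op 3: inc R0 by 3 -> R0=(3,0,0) value=3
Op 4: merge R1<->R2 -> R1=(0,2,5) R2=(0,2,5)
Op 5: inc R2 by 3 -> R2=(0,2,8) value=10
Op 6: inc R0 by 1 -> R0=(4,0,0) value=4
Op 7: merge R1<->R0 -> R1=(4,2,5) R0=(4,2,5)
Op 8: inc R2 by 5 -> R2=(0,2,13) value=15
Op 9: inc R2 by 4 -> R2=(0,2,17) value=19

Answer: 11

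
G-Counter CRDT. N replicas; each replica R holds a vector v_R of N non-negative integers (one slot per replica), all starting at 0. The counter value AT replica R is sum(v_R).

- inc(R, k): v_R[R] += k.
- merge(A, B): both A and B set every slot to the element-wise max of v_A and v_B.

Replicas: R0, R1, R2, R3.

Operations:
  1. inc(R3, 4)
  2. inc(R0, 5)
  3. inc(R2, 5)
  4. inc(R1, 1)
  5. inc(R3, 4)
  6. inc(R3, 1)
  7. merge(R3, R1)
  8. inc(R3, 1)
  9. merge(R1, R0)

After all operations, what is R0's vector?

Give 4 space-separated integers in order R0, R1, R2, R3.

Answer: 5 1 0 9

Derivation:
Op 1: inc R3 by 4 -> R3=(0,0,0,4) value=4
Op 2: inc R0 by 5 -> R0=(5,0,0,0) value=5
Op 3: inc R2 by 5 -> R2=(0,0,5,0) value=5
Op 4: inc R1 by 1 -> R1=(0,1,0,0) value=1
Op 5: inc R3 by 4 -> R3=(0,0,0,8) value=8
Op 6: inc R3 by 1 -> R3=(0,0,0,9) value=9
Op 7: merge R3<->R1 -> R3=(0,1,0,9) R1=(0,1,0,9)
Op 8: inc R3 by 1 -> R3=(0,1,0,10) value=11
Op 9: merge R1<->R0 -> R1=(5,1,0,9) R0=(5,1,0,9)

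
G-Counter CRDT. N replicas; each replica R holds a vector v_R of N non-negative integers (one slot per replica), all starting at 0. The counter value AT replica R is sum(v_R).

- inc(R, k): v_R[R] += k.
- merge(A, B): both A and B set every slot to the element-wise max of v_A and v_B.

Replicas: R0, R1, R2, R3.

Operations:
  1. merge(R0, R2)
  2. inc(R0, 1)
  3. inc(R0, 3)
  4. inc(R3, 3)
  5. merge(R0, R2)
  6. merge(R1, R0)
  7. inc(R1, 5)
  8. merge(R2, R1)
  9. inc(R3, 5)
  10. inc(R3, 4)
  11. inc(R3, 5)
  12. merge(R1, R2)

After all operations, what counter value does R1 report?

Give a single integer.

Answer: 9

Derivation:
Op 1: merge R0<->R2 -> R0=(0,0,0,0) R2=(0,0,0,0)
Op 2: inc R0 by 1 -> R0=(1,0,0,0) value=1
Op 3: inc R0 by 3 -> R0=(4,0,0,0) value=4
Op 4: inc R3 by 3 -> R3=(0,0,0,3) value=3
Op 5: merge R0<->R2 -> R0=(4,0,0,0) R2=(4,0,0,0)
Op 6: merge R1<->R0 -> R1=(4,0,0,0) R0=(4,0,0,0)
Op 7: inc R1 by 5 -> R1=(4,5,0,0) value=9
Op 8: merge R2<->R1 -> R2=(4,5,0,0) R1=(4,5,0,0)
Op 9: inc R3 by 5 -> R3=(0,0,0,8) value=8
Op 10: inc R3 by 4 -> R3=(0,0,0,12) value=12
Op 11: inc R3 by 5 -> R3=(0,0,0,17) value=17
Op 12: merge R1<->R2 -> R1=(4,5,0,0) R2=(4,5,0,0)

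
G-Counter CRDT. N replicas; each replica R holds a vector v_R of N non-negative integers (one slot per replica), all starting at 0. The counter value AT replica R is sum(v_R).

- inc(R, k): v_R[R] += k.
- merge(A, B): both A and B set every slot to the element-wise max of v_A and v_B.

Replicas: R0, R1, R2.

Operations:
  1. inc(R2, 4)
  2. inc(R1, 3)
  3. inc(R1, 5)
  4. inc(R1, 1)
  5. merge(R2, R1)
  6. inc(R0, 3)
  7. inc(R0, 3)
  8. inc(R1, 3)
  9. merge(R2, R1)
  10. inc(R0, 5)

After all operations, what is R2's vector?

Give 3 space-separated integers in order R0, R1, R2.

Op 1: inc R2 by 4 -> R2=(0,0,4) value=4
Op 2: inc R1 by 3 -> R1=(0,3,0) value=3
Op 3: inc R1 by 5 -> R1=(0,8,0) value=8
Op 4: inc R1 by 1 -> R1=(0,9,0) value=9
Op 5: merge R2<->R1 -> R2=(0,9,4) R1=(0,9,4)
Op 6: inc R0 by 3 -> R0=(3,0,0) value=3
Op 7: inc R0 by 3 -> R0=(6,0,0) value=6
Op 8: inc R1 by 3 -> R1=(0,12,4) value=16
Op 9: merge R2<->R1 -> R2=(0,12,4) R1=(0,12,4)
Op 10: inc R0 by 5 -> R0=(11,0,0) value=11

Answer: 0 12 4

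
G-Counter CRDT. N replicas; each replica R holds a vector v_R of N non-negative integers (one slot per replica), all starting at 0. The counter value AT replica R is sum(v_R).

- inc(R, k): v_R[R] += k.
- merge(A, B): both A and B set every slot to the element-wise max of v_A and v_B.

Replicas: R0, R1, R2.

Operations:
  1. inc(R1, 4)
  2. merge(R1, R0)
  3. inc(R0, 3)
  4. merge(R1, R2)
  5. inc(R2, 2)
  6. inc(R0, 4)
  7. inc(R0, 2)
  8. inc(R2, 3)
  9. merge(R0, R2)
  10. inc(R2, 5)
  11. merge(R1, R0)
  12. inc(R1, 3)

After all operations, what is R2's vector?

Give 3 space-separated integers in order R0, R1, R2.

Op 1: inc R1 by 4 -> R1=(0,4,0) value=4
Op 2: merge R1<->R0 -> R1=(0,4,0) R0=(0,4,0)
Op 3: inc R0 by 3 -> R0=(3,4,0) value=7
Op 4: merge R1<->R2 -> R1=(0,4,0) R2=(0,4,0)
Op 5: inc R2 by 2 -> R2=(0,4,2) value=6
Op 6: inc R0 by 4 -> R0=(7,4,0) value=11
Op 7: inc R0 by 2 -> R0=(9,4,0) value=13
Op 8: inc R2 by 3 -> R2=(0,4,5) value=9
Op 9: merge R0<->R2 -> R0=(9,4,5) R2=(9,4,5)
Op 10: inc R2 by 5 -> R2=(9,4,10) value=23
Op 11: merge R1<->R0 -> R1=(9,4,5) R0=(9,4,5)
Op 12: inc R1 by 3 -> R1=(9,7,5) value=21

Answer: 9 4 10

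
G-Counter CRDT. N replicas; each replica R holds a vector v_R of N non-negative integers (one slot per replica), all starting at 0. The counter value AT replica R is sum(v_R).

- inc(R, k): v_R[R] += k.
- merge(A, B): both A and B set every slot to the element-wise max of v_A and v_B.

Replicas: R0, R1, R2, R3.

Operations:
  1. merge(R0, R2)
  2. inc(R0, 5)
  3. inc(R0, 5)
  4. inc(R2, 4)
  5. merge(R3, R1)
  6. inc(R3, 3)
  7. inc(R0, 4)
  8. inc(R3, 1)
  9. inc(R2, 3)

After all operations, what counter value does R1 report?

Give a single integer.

Answer: 0

Derivation:
Op 1: merge R0<->R2 -> R0=(0,0,0,0) R2=(0,0,0,0)
Op 2: inc R0 by 5 -> R0=(5,0,0,0) value=5
Op 3: inc R0 by 5 -> R0=(10,0,0,0) value=10
Op 4: inc R2 by 4 -> R2=(0,0,4,0) value=4
Op 5: merge R3<->R1 -> R3=(0,0,0,0) R1=(0,0,0,0)
Op 6: inc R3 by 3 -> R3=(0,0,0,3) value=3
Op 7: inc R0 by 4 -> R0=(14,0,0,0) value=14
Op 8: inc R3 by 1 -> R3=(0,0,0,4) value=4
Op 9: inc R2 by 3 -> R2=(0,0,7,0) value=7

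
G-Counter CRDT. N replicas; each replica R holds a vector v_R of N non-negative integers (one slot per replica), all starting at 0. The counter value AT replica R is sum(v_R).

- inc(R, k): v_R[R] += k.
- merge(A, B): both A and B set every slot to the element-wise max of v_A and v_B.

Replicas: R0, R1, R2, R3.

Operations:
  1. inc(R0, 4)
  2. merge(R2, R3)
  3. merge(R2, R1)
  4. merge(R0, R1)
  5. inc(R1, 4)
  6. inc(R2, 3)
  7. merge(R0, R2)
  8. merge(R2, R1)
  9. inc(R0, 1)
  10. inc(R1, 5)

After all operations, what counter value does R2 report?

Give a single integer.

Answer: 11

Derivation:
Op 1: inc R0 by 4 -> R0=(4,0,0,0) value=4
Op 2: merge R2<->R3 -> R2=(0,0,0,0) R3=(0,0,0,0)
Op 3: merge R2<->R1 -> R2=(0,0,0,0) R1=(0,0,0,0)
Op 4: merge R0<->R1 -> R0=(4,0,0,0) R1=(4,0,0,0)
Op 5: inc R1 by 4 -> R1=(4,4,0,0) value=8
Op 6: inc R2 by 3 -> R2=(0,0,3,0) value=3
Op 7: merge R0<->R2 -> R0=(4,0,3,0) R2=(4,0,3,0)
Op 8: merge R2<->R1 -> R2=(4,4,3,0) R1=(4,4,3,0)
Op 9: inc R0 by 1 -> R0=(5,0,3,0) value=8
Op 10: inc R1 by 5 -> R1=(4,9,3,0) value=16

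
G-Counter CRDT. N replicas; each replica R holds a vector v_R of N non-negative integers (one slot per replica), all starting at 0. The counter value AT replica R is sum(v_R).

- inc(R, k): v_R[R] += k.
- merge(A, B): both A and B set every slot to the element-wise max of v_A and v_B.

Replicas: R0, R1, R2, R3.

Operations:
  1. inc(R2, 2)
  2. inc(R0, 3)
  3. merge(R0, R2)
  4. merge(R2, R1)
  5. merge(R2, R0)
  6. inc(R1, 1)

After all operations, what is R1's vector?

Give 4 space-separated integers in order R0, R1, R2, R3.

Op 1: inc R2 by 2 -> R2=(0,0,2,0) value=2
Op 2: inc R0 by 3 -> R0=(3,0,0,0) value=3
Op 3: merge R0<->R2 -> R0=(3,0,2,0) R2=(3,0,2,0)
Op 4: merge R2<->R1 -> R2=(3,0,2,0) R1=(3,0,2,0)
Op 5: merge R2<->R0 -> R2=(3,0,2,0) R0=(3,0,2,0)
Op 6: inc R1 by 1 -> R1=(3,1,2,0) value=6

Answer: 3 1 2 0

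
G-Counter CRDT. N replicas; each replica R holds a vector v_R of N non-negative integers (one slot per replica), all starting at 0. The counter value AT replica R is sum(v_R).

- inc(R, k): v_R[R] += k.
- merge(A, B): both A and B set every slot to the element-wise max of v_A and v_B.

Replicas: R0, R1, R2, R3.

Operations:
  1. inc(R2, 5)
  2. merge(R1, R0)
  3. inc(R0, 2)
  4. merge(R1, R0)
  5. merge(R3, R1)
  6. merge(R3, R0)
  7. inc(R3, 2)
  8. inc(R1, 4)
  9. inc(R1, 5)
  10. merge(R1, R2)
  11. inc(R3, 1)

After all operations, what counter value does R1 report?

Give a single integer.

Answer: 16

Derivation:
Op 1: inc R2 by 5 -> R2=(0,0,5,0) value=5
Op 2: merge R1<->R0 -> R1=(0,0,0,0) R0=(0,0,0,0)
Op 3: inc R0 by 2 -> R0=(2,0,0,0) value=2
Op 4: merge R1<->R0 -> R1=(2,0,0,0) R0=(2,0,0,0)
Op 5: merge R3<->R1 -> R3=(2,0,0,0) R1=(2,0,0,0)
Op 6: merge R3<->R0 -> R3=(2,0,0,0) R0=(2,0,0,0)
Op 7: inc R3 by 2 -> R3=(2,0,0,2) value=4
Op 8: inc R1 by 4 -> R1=(2,4,0,0) value=6
Op 9: inc R1 by 5 -> R1=(2,9,0,0) value=11
Op 10: merge R1<->R2 -> R1=(2,9,5,0) R2=(2,9,5,0)
Op 11: inc R3 by 1 -> R3=(2,0,0,3) value=5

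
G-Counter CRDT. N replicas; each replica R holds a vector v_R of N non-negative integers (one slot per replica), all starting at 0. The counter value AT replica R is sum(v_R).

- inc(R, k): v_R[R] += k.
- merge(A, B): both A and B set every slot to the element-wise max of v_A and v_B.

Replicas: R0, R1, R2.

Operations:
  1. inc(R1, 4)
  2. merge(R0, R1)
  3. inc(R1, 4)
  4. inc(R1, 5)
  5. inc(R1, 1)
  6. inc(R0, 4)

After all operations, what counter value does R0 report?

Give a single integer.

Op 1: inc R1 by 4 -> R1=(0,4,0) value=4
Op 2: merge R0<->R1 -> R0=(0,4,0) R1=(0,4,0)
Op 3: inc R1 by 4 -> R1=(0,8,0) value=8
Op 4: inc R1 by 5 -> R1=(0,13,0) value=13
Op 5: inc R1 by 1 -> R1=(0,14,0) value=14
Op 6: inc R0 by 4 -> R0=(4,4,0) value=8

Answer: 8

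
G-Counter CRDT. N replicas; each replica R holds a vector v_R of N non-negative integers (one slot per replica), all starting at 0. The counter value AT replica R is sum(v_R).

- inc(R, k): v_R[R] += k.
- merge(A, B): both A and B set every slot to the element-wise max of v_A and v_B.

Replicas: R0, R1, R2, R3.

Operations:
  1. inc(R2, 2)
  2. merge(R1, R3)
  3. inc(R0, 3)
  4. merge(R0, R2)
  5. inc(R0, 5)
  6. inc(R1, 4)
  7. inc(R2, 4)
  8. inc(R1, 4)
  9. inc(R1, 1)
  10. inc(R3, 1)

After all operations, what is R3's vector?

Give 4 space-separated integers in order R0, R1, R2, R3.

Op 1: inc R2 by 2 -> R2=(0,0,2,0) value=2
Op 2: merge R1<->R3 -> R1=(0,0,0,0) R3=(0,0,0,0)
Op 3: inc R0 by 3 -> R0=(3,0,0,0) value=3
Op 4: merge R0<->R2 -> R0=(3,0,2,0) R2=(3,0,2,0)
Op 5: inc R0 by 5 -> R0=(8,0,2,0) value=10
Op 6: inc R1 by 4 -> R1=(0,4,0,0) value=4
Op 7: inc R2 by 4 -> R2=(3,0,6,0) value=9
Op 8: inc R1 by 4 -> R1=(0,8,0,0) value=8
Op 9: inc R1 by 1 -> R1=(0,9,0,0) value=9
Op 10: inc R3 by 1 -> R3=(0,0,0,1) value=1

Answer: 0 0 0 1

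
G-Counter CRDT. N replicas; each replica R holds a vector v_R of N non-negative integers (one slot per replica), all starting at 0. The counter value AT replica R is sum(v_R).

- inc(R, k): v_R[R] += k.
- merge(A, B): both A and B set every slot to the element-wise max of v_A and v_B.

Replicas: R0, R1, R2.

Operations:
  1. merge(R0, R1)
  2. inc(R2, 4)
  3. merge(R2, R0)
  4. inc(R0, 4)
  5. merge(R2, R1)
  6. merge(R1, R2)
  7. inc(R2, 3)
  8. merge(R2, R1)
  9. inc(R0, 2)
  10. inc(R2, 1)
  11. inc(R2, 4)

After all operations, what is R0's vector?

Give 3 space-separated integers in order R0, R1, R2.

Answer: 6 0 4

Derivation:
Op 1: merge R0<->R1 -> R0=(0,0,0) R1=(0,0,0)
Op 2: inc R2 by 4 -> R2=(0,0,4) value=4
Op 3: merge R2<->R0 -> R2=(0,0,4) R0=(0,0,4)
Op 4: inc R0 by 4 -> R0=(4,0,4) value=8
Op 5: merge R2<->R1 -> R2=(0,0,4) R1=(0,0,4)
Op 6: merge R1<->R2 -> R1=(0,0,4) R2=(0,0,4)
Op 7: inc R2 by 3 -> R2=(0,0,7) value=7
Op 8: merge R2<->R1 -> R2=(0,0,7) R1=(0,0,7)
Op 9: inc R0 by 2 -> R0=(6,0,4) value=10
Op 10: inc R2 by 1 -> R2=(0,0,8) value=8
Op 11: inc R2 by 4 -> R2=(0,0,12) value=12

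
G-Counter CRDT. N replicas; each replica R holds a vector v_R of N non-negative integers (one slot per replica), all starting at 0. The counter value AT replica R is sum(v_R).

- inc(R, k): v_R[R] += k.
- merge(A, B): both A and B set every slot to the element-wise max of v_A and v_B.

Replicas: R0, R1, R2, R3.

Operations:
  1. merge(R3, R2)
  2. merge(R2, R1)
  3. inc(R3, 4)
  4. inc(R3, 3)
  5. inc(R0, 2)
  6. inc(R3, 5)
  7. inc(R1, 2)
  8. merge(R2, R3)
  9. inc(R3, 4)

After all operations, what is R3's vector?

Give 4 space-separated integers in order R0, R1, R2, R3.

Answer: 0 0 0 16

Derivation:
Op 1: merge R3<->R2 -> R3=(0,0,0,0) R2=(0,0,0,0)
Op 2: merge R2<->R1 -> R2=(0,0,0,0) R1=(0,0,0,0)
Op 3: inc R3 by 4 -> R3=(0,0,0,4) value=4
Op 4: inc R3 by 3 -> R3=(0,0,0,7) value=7
Op 5: inc R0 by 2 -> R0=(2,0,0,0) value=2
Op 6: inc R3 by 5 -> R3=(0,0,0,12) value=12
Op 7: inc R1 by 2 -> R1=(0,2,0,0) value=2
Op 8: merge R2<->R3 -> R2=(0,0,0,12) R3=(0,0,0,12)
Op 9: inc R3 by 4 -> R3=(0,0,0,16) value=16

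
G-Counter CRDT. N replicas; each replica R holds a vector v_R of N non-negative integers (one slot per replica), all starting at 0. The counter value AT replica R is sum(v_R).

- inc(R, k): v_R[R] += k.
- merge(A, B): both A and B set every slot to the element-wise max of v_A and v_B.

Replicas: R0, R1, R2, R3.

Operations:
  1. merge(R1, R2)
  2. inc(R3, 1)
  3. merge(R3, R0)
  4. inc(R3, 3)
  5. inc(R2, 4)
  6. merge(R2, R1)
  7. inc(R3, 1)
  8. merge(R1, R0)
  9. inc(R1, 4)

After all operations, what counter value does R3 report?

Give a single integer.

Op 1: merge R1<->R2 -> R1=(0,0,0,0) R2=(0,0,0,0)
Op 2: inc R3 by 1 -> R3=(0,0,0,1) value=1
Op 3: merge R3<->R0 -> R3=(0,0,0,1) R0=(0,0,0,1)
Op 4: inc R3 by 3 -> R3=(0,0,0,4) value=4
Op 5: inc R2 by 4 -> R2=(0,0,4,0) value=4
Op 6: merge R2<->R1 -> R2=(0,0,4,0) R1=(0,0,4,0)
Op 7: inc R3 by 1 -> R3=(0,0,0,5) value=5
Op 8: merge R1<->R0 -> R1=(0,0,4,1) R0=(0,0,4,1)
Op 9: inc R1 by 4 -> R1=(0,4,4,1) value=9

Answer: 5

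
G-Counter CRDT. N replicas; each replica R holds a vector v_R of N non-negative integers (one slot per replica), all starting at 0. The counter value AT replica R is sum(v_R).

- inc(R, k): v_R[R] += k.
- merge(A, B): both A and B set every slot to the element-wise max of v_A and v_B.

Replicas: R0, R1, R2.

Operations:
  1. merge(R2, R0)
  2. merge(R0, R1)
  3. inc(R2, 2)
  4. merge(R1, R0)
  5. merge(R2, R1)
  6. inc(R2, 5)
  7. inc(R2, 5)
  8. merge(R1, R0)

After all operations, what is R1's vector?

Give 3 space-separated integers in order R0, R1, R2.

Answer: 0 0 2

Derivation:
Op 1: merge R2<->R0 -> R2=(0,0,0) R0=(0,0,0)
Op 2: merge R0<->R1 -> R0=(0,0,0) R1=(0,0,0)
Op 3: inc R2 by 2 -> R2=(0,0,2) value=2
Op 4: merge R1<->R0 -> R1=(0,0,0) R0=(0,0,0)
Op 5: merge R2<->R1 -> R2=(0,0,2) R1=(0,0,2)
Op 6: inc R2 by 5 -> R2=(0,0,7) value=7
Op 7: inc R2 by 5 -> R2=(0,0,12) value=12
Op 8: merge R1<->R0 -> R1=(0,0,2) R0=(0,0,2)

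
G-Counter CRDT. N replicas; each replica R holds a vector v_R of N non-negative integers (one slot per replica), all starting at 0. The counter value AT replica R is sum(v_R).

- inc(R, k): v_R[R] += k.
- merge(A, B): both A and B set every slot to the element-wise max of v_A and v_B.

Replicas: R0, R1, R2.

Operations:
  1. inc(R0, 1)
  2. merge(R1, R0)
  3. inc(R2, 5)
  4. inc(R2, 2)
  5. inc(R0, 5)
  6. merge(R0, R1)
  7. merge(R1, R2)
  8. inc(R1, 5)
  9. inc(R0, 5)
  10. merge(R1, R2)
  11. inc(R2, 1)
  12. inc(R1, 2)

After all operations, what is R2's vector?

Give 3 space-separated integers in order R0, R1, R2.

Op 1: inc R0 by 1 -> R0=(1,0,0) value=1
Op 2: merge R1<->R0 -> R1=(1,0,0) R0=(1,0,0)
Op 3: inc R2 by 5 -> R2=(0,0,5) value=5
Op 4: inc R2 by 2 -> R2=(0,0,7) value=7
Op 5: inc R0 by 5 -> R0=(6,0,0) value=6
Op 6: merge R0<->R1 -> R0=(6,0,0) R1=(6,0,0)
Op 7: merge R1<->R2 -> R1=(6,0,7) R2=(6,0,7)
Op 8: inc R1 by 5 -> R1=(6,5,7) value=18
Op 9: inc R0 by 5 -> R0=(11,0,0) value=11
Op 10: merge R1<->R2 -> R1=(6,5,7) R2=(6,5,7)
Op 11: inc R2 by 1 -> R2=(6,5,8) value=19
Op 12: inc R1 by 2 -> R1=(6,7,7) value=20

Answer: 6 5 8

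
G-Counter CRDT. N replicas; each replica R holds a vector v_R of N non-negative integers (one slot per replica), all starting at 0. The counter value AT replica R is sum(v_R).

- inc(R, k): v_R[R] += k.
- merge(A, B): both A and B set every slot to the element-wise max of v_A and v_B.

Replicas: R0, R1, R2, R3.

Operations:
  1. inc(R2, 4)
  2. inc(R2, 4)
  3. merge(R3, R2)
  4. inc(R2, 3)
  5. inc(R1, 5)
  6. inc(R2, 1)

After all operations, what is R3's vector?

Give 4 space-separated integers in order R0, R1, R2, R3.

Answer: 0 0 8 0

Derivation:
Op 1: inc R2 by 4 -> R2=(0,0,4,0) value=4
Op 2: inc R2 by 4 -> R2=(0,0,8,0) value=8
Op 3: merge R3<->R2 -> R3=(0,0,8,0) R2=(0,0,8,0)
Op 4: inc R2 by 3 -> R2=(0,0,11,0) value=11
Op 5: inc R1 by 5 -> R1=(0,5,0,0) value=5
Op 6: inc R2 by 1 -> R2=(0,0,12,0) value=12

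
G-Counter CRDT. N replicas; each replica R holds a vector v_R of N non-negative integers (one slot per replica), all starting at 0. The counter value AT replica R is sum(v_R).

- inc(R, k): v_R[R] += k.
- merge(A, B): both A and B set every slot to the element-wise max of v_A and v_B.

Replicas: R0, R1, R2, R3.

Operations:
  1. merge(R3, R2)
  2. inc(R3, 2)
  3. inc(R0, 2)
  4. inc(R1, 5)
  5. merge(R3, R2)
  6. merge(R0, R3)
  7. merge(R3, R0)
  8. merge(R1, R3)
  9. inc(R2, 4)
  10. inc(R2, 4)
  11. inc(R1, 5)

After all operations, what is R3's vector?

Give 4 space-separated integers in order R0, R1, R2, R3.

Answer: 2 5 0 2

Derivation:
Op 1: merge R3<->R2 -> R3=(0,0,0,0) R2=(0,0,0,0)
Op 2: inc R3 by 2 -> R3=(0,0,0,2) value=2
Op 3: inc R0 by 2 -> R0=(2,0,0,0) value=2
Op 4: inc R1 by 5 -> R1=(0,5,0,0) value=5
Op 5: merge R3<->R2 -> R3=(0,0,0,2) R2=(0,0,0,2)
Op 6: merge R0<->R3 -> R0=(2,0,0,2) R3=(2,0,0,2)
Op 7: merge R3<->R0 -> R3=(2,0,0,2) R0=(2,0,0,2)
Op 8: merge R1<->R3 -> R1=(2,5,0,2) R3=(2,5,0,2)
Op 9: inc R2 by 4 -> R2=(0,0,4,2) value=6
Op 10: inc R2 by 4 -> R2=(0,0,8,2) value=10
Op 11: inc R1 by 5 -> R1=(2,10,0,2) value=14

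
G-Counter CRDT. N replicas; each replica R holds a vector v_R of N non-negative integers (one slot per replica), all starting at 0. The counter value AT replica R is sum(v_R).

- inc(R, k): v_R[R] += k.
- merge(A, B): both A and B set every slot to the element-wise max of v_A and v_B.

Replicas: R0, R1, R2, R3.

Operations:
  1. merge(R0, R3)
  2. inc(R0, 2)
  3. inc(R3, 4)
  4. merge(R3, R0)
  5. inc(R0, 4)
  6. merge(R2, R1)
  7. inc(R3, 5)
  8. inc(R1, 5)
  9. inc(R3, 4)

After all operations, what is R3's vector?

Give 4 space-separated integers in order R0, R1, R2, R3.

Op 1: merge R0<->R3 -> R0=(0,0,0,0) R3=(0,0,0,0)
Op 2: inc R0 by 2 -> R0=(2,0,0,0) value=2
Op 3: inc R3 by 4 -> R3=(0,0,0,4) value=4
Op 4: merge R3<->R0 -> R3=(2,0,0,4) R0=(2,0,0,4)
Op 5: inc R0 by 4 -> R0=(6,0,0,4) value=10
Op 6: merge R2<->R1 -> R2=(0,0,0,0) R1=(0,0,0,0)
Op 7: inc R3 by 5 -> R3=(2,0,0,9) value=11
Op 8: inc R1 by 5 -> R1=(0,5,0,0) value=5
Op 9: inc R3 by 4 -> R3=(2,0,0,13) value=15

Answer: 2 0 0 13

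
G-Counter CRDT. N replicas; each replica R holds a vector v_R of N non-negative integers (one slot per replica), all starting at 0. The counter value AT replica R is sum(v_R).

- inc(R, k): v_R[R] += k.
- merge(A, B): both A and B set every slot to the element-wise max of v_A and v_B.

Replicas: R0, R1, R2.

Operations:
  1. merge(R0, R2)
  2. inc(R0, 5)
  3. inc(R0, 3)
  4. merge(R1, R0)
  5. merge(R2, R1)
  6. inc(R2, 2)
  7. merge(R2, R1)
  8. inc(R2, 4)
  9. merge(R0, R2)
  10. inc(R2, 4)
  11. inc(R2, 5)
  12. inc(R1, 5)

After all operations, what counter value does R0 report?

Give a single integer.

Answer: 14

Derivation:
Op 1: merge R0<->R2 -> R0=(0,0,0) R2=(0,0,0)
Op 2: inc R0 by 5 -> R0=(5,0,0) value=5
Op 3: inc R0 by 3 -> R0=(8,0,0) value=8
Op 4: merge R1<->R0 -> R1=(8,0,0) R0=(8,0,0)
Op 5: merge R2<->R1 -> R2=(8,0,0) R1=(8,0,0)
Op 6: inc R2 by 2 -> R2=(8,0,2) value=10
Op 7: merge R2<->R1 -> R2=(8,0,2) R1=(8,0,2)
Op 8: inc R2 by 4 -> R2=(8,0,6) value=14
Op 9: merge R0<->R2 -> R0=(8,0,6) R2=(8,0,6)
Op 10: inc R2 by 4 -> R2=(8,0,10) value=18
Op 11: inc R2 by 5 -> R2=(8,0,15) value=23
Op 12: inc R1 by 5 -> R1=(8,5,2) value=15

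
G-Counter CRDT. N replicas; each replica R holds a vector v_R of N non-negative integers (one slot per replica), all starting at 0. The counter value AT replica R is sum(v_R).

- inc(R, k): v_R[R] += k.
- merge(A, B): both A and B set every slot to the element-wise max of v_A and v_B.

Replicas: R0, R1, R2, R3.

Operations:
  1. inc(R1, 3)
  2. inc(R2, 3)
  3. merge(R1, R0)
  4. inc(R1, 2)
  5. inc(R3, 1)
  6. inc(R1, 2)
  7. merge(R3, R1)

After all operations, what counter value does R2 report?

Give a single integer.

Op 1: inc R1 by 3 -> R1=(0,3,0,0) value=3
Op 2: inc R2 by 3 -> R2=(0,0,3,0) value=3
Op 3: merge R1<->R0 -> R1=(0,3,0,0) R0=(0,3,0,0)
Op 4: inc R1 by 2 -> R1=(0,5,0,0) value=5
Op 5: inc R3 by 1 -> R3=(0,0,0,1) value=1
Op 6: inc R1 by 2 -> R1=(0,7,0,0) value=7
Op 7: merge R3<->R1 -> R3=(0,7,0,1) R1=(0,7,0,1)

Answer: 3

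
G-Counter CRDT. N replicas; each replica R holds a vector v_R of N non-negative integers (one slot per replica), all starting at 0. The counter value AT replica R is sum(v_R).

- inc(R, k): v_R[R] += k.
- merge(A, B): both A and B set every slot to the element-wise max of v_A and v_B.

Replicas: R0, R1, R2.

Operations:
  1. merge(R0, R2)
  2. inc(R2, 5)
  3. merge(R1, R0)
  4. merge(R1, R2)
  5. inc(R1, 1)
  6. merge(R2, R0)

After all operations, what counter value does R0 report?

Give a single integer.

Op 1: merge R0<->R2 -> R0=(0,0,0) R2=(0,0,0)
Op 2: inc R2 by 5 -> R2=(0,0,5) value=5
Op 3: merge R1<->R0 -> R1=(0,0,0) R0=(0,0,0)
Op 4: merge R1<->R2 -> R1=(0,0,5) R2=(0,0,5)
Op 5: inc R1 by 1 -> R1=(0,1,5) value=6
Op 6: merge R2<->R0 -> R2=(0,0,5) R0=(0,0,5)

Answer: 5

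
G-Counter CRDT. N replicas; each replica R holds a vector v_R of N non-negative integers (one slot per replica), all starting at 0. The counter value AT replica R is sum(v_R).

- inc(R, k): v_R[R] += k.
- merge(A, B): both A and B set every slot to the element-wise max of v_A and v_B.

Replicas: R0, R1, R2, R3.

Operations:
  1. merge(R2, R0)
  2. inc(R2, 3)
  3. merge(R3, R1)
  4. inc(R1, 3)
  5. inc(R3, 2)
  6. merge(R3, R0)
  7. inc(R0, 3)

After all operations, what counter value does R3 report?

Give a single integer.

Op 1: merge R2<->R0 -> R2=(0,0,0,0) R0=(0,0,0,0)
Op 2: inc R2 by 3 -> R2=(0,0,3,0) value=3
Op 3: merge R3<->R1 -> R3=(0,0,0,0) R1=(0,0,0,0)
Op 4: inc R1 by 3 -> R1=(0,3,0,0) value=3
Op 5: inc R3 by 2 -> R3=(0,0,0,2) value=2
Op 6: merge R3<->R0 -> R3=(0,0,0,2) R0=(0,0,0,2)
Op 7: inc R0 by 3 -> R0=(3,0,0,2) value=5

Answer: 2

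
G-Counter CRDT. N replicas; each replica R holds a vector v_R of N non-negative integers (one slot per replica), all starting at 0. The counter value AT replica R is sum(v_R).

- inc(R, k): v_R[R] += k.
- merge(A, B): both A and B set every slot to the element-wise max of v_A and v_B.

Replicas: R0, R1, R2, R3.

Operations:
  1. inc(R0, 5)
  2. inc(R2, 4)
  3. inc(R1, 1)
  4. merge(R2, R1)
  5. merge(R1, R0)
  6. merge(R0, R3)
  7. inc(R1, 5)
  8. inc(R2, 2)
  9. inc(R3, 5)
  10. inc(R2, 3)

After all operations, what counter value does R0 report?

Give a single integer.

Answer: 10

Derivation:
Op 1: inc R0 by 5 -> R0=(5,0,0,0) value=5
Op 2: inc R2 by 4 -> R2=(0,0,4,0) value=4
Op 3: inc R1 by 1 -> R1=(0,1,0,0) value=1
Op 4: merge R2<->R1 -> R2=(0,1,4,0) R1=(0,1,4,0)
Op 5: merge R1<->R0 -> R1=(5,1,4,0) R0=(5,1,4,0)
Op 6: merge R0<->R3 -> R0=(5,1,4,0) R3=(5,1,4,0)
Op 7: inc R1 by 5 -> R1=(5,6,4,0) value=15
Op 8: inc R2 by 2 -> R2=(0,1,6,0) value=7
Op 9: inc R3 by 5 -> R3=(5,1,4,5) value=15
Op 10: inc R2 by 3 -> R2=(0,1,9,0) value=10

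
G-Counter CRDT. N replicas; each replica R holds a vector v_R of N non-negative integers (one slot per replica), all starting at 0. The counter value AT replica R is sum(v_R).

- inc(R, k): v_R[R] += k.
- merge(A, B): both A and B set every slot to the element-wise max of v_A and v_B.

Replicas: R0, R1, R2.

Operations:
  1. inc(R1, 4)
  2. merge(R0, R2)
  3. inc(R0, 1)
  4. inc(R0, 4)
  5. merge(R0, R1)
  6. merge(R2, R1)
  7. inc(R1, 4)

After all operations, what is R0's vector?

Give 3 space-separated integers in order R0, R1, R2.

Op 1: inc R1 by 4 -> R1=(0,4,0) value=4
Op 2: merge R0<->R2 -> R0=(0,0,0) R2=(0,0,0)
Op 3: inc R0 by 1 -> R0=(1,0,0) value=1
Op 4: inc R0 by 4 -> R0=(5,0,0) value=5
Op 5: merge R0<->R1 -> R0=(5,4,0) R1=(5,4,0)
Op 6: merge R2<->R1 -> R2=(5,4,0) R1=(5,4,0)
Op 7: inc R1 by 4 -> R1=(5,8,0) value=13

Answer: 5 4 0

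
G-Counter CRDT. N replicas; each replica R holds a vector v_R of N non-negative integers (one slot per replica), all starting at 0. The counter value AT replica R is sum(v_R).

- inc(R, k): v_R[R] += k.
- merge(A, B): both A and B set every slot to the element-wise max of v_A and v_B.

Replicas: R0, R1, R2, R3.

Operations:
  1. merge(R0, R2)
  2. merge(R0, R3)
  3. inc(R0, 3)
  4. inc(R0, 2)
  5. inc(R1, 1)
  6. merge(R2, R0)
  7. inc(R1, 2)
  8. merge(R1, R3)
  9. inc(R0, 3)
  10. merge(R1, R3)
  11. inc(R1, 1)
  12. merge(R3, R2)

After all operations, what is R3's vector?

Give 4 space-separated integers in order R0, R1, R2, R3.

Op 1: merge R0<->R2 -> R0=(0,0,0,0) R2=(0,0,0,0)
Op 2: merge R0<->R3 -> R0=(0,0,0,0) R3=(0,0,0,0)
Op 3: inc R0 by 3 -> R0=(3,0,0,0) value=3
Op 4: inc R0 by 2 -> R0=(5,0,0,0) value=5
Op 5: inc R1 by 1 -> R1=(0,1,0,0) value=1
Op 6: merge R2<->R0 -> R2=(5,0,0,0) R0=(5,0,0,0)
Op 7: inc R1 by 2 -> R1=(0,3,0,0) value=3
Op 8: merge R1<->R3 -> R1=(0,3,0,0) R3=(0,3,0,0)
Op 9: inc R0 by 3 -> R0=(8,0,0,0) value=8
Op 10: merge R1<->R3 -> R1=(0,3,0,0) R3=(0,3,0,0)
Op 11: inc R1 by 1 -> R1=(0,4,0,0) value=4
Op 12: merge R3<->R2 -> R3=(5,3,0,0) R2=(5,3,0,0)

Answer: 5 3 0 0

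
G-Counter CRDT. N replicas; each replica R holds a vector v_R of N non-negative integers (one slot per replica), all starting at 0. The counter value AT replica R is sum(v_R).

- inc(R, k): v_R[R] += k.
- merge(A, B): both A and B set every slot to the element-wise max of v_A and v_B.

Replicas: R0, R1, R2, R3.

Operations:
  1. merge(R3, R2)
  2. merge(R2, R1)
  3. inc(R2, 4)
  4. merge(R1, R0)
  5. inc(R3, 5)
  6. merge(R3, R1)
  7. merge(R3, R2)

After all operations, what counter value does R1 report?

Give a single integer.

Answer: 5

Derivation:
Op 1: merge R3<->R2 -> R3=(0,0,0,0) R2=(0,0,0,0)
Op 2: merge R2<->R1 -> R2=(0,0,0,0) R1=(0,0,0,0)
Op 3: inc R2 by 4 -> R2=(0,0,4,0) value=4
Op 4: merge R1<->R0 -> R1=(0,0,0,0) R0=(0,0,0,0)
Op 5: inc R3 by 5 -> R3=(0,0,0,5) value=5
Op 6: merge R3<->R1 -> R3=(0,0,0,5) R1=(0,0,0,5)
Op 7: merge R3<->R2 -> R3=(0,0,4,5) R2=(0,0,4,5)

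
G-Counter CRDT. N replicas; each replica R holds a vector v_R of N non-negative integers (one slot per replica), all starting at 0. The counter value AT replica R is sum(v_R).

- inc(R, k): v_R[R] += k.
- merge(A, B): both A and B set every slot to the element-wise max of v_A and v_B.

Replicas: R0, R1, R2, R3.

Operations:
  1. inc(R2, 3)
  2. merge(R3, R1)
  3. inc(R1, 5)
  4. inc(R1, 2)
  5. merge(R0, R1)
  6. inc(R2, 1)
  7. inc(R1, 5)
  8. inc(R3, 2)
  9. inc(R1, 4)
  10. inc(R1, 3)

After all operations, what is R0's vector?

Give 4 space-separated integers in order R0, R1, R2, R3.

Answer: 0 7 0 0

Derivation:
Op 1: inc R2 by 3 -> R2=(0,0,3,0) value=3
Op 2: merge R3<->R1 -> R3=(0,0,0,0) R1=(0,0,0,0)
Op 3: inc R1 by 5 -> R1=(0,5,0,0) value=5
Op 4: inc R1 by 2 -> R1=(0,7,0,0) value=7
Op 5: merge R0<->R1 -> R0=(0,7,0,0) R1=(0,7,0,0)
Op 6: inc R2 by 1 -> R2=(0,0,4,0) value=4
Op 7: inc R1 by 5 -> R1=(0,12,0,0) value=12
Op 8: inc R3 by 2 -> R3=(0,0,0,2) value=2
Op 9: inc R1 by 4 -> R1=(0,16,0,0) value=16
Op 10: inc R1 by 3 -> R1=(0,19,0,0) value=19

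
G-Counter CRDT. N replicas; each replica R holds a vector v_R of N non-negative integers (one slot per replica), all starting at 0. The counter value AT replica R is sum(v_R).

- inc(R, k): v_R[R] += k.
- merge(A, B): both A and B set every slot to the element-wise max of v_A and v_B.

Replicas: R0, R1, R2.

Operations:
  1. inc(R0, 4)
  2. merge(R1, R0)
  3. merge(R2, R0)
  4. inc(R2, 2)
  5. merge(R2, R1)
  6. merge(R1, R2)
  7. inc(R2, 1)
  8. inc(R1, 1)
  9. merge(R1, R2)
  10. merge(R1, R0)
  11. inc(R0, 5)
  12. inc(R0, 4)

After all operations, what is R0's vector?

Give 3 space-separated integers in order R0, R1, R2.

Answer: 13 1 3

Derivation:
Op 1: inc R0 by 4 -> R0=(4,0,0) value=4
Op 2: merge R1<->R0 -> R1=(4,0,0) R0=(4,0,0)
Op 3: merge R2<->R0 -> R2=(4,0,0) R0=(4,0,0)
Op 4: inc R2 by 2 -> R2=(4,0,2) value=6
Op 5: merge R2<->R1 -> R2=(4,0,2) R1=(4,0,2)
Op 6: merge R1<->R2 -> R1=(4,0,2) R2=(4,0,2)
Op 7: inc R2 by 1 -> R2=(4,0,3) value=7
Op 8: inc R1 by 1 -> R1=(4,1,2) value=7
Op 9: merge R1<->R2 -> R1=(4,1,3) R2=(4,1,3)
Op 10: merge R1<->R0 -> R1=(4,1,3) R0=(4,1,3)
Op 11: inc R0 by 5 -> R0=(9,1,3) value=13
Op 12: inc R0 by 4 -> R0=(13,1,3) value=17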